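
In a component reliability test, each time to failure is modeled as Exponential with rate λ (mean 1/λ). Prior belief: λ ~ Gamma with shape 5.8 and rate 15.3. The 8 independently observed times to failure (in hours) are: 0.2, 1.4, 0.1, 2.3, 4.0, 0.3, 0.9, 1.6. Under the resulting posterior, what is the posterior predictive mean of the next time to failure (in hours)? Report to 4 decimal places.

2.0391

With a Gamma(shape α, rate β) prior on the exponential rate λ, the posterior after n observations with total T = Σxᵢ is Gamma(α+n, β+T).
Sum of observations T = 10.8 hours; n = 8.
Posterior: Gamma(5.8+8, 15.3+10.8) = Gamma(13.8, 26.1).
The predictive distribution for the next observation is Lomax; its mean is β/(α−1) = 26.1/12.8 = 2.0391.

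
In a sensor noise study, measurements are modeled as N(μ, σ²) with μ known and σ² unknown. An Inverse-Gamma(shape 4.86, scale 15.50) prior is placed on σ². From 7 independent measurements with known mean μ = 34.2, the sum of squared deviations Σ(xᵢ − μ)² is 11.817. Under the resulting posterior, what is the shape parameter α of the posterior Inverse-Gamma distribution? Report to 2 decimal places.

With known mean μ and an Inverse-Gamma(α, β) prior on σ², the Normal likelihood is conjugate: posterior is Inv-Gamma(α + n/2, β + Σ(xᵢ−μ)²/2).
Posterior: Inv-Gamma(4.86 + 7/2, 15.50 + 11.817/2) = Inv-Gamma(8.36, 21.4085).
Posterior α = 8.36.

8.36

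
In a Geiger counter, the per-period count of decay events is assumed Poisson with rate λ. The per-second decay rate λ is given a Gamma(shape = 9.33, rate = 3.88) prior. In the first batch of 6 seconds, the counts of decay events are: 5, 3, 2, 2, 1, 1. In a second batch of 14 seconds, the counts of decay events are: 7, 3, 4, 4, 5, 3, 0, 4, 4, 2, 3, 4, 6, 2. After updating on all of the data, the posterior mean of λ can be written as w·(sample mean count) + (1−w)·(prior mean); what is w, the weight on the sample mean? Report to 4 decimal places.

With a Gamma(shape α, rate β) prior, the Poisson likelihood is conjugate: the posterior is Gamma(α + ΣXᵢ, β + n).
Total number of seconds: n = 6 + 14 = 20.
Posterior mean = (α₀+S)/(β₀+n) = [n/(β₀+n)]·(S/n) + [β₀/(β₀+n)]·(α₀/β₀), so only n and β₀ enter the weight.
Weight on data w = n/(β₀+n) = 20/(3.88+20) = 20/23.88 = 0.8375.

0.8375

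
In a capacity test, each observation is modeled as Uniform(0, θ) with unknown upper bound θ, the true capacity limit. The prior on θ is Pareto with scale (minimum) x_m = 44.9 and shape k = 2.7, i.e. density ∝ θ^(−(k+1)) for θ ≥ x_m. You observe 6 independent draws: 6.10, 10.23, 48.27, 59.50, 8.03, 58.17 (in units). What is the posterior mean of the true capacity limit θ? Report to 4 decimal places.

67.2273

A Pareto(scale x_m, shape k) prior on the upper bound θ of Uniform(0, θ) is conjugate: posterior is Pareto(max(x_m, max xᵢ), k + n).
Sample maximum = 59.50; prior scale x_m = 44.9 → posterior scale = max = 59.50.
Posterior shape = 2.7 + 6 = 8.7.
E[θ|data] = k·x_m/(k−1) = 8.7·59.50/7.7 = 67.2273.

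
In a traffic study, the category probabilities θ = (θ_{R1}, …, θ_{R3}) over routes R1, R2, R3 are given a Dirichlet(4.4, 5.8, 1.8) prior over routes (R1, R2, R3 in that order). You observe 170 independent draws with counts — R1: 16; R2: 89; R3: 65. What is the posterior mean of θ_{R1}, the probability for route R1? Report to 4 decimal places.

0.1121

The Dirichlet prior is conjugate to the Multinomial likelihood: each posterior αⱼ = prior αⱼ + observed count nⱼ.
Posterior concentration: (20.4, 94.8, 66.8), total = 182.0.
E[θ_{R1}|data] = α_{R1}/Σα = 20.4/182.0 = 0.1121.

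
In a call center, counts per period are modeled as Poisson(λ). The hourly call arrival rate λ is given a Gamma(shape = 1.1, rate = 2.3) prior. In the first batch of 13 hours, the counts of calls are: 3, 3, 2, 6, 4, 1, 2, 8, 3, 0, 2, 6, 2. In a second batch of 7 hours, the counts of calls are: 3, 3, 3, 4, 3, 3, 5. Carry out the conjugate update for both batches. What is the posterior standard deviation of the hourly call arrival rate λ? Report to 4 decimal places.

0.3673

With a Gamma(shape α, rate β) prior, the Poisson likelihood is conjugate: the posterior is Gamma(α + ΣXᵢ, β + n).
Batch 1: sum of counts S = 42 over n = 13 hours.
After batch 1: Gamma(α+S, β+n) = Gamma(1.1+42, 2.3+13) = Gamma(43.1, 15.3).
Batch 2: sum of counts S = 24 over n = 7 hours.
After batch 2: Gamma(α+S, β+n) = Gamma(43.1+24, 15.3+7) = Gamma(67.1, 22.3).
SD = √α/β = √67.1/22.3 = 0.3673.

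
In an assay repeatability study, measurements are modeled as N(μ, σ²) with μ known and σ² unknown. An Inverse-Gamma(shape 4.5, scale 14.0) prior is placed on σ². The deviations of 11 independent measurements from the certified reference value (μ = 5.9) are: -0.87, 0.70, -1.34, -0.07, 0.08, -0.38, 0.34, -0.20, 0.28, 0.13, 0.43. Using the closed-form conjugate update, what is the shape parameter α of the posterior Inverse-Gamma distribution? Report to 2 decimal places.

10.00

With known mean μ and an Inverse-Gamma(α, β) prior on σ², the Normal likelihood is conjugate: posterior is Inv-Gamma(α + n/2, β + Σ(xᵢ−μ)²/2).
Σ(xᵢ−μ)² = (-0.87)² + (0.70)² + (-1.34)² + (-0.07)² + (0.08)² + (-0.38)² + (0.34)² + (-0.20)² + (0.28)² + (0.13)² + (0.43)² = 3.6340.
Posterior: Inv-Gamma(4.5 + 11/2, 14.0 + 3.6340/2) = Inv-Gamma(10.00, 15.81700).
Posterior α = 10.00.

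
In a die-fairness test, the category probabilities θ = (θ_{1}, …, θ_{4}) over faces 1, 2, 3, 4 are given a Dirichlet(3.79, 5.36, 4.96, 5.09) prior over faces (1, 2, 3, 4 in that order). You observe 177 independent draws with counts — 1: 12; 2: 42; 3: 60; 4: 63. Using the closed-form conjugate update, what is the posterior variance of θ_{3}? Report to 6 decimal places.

The Dirichlet prior is conjugate to the Multinomial likelihood: each posterior αⱼ = prior αⱼ + observed count nⱼ.
Posterior concentration: (15.79, 47.36, 64.96, 68.09), total = 196.20.
Var[θ_j] = α_j(Σα−α_j)/((Σα)²(Σα+1)) = 64.96·131.24/(196.20²·197.20) = 0.001123.

0.001123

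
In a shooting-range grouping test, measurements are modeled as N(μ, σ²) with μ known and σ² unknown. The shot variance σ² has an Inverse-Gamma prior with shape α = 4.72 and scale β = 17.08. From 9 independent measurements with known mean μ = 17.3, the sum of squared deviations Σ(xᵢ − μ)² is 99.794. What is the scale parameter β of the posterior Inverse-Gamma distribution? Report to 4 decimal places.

With known mean μ and an Inverse-Gamma(α, β) prior on σ², the Normal likelihood is conjugate: posterior is Inv-Gamma(α + n/2, β + Σ(xᵢ−μ)²/2).
Posterior: Inv-Gamma(4.72 + 9/2, 17.08 + 99.794/2) = Inv-Gamma(9.22, 66.9770).
Posterior β = 66.9770.

66.9770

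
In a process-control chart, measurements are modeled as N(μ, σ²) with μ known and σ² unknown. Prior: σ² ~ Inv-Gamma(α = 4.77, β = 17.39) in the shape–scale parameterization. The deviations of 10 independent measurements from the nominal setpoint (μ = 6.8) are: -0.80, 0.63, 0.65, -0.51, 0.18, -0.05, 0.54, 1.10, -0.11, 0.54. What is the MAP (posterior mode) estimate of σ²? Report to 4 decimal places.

1.7799

With known mean μ and an Inverse-Gamma(α, β) prior on σ², the Normal likelihood is conjugate: posterior is Inv-Gamma(α + n/2, β + Σ(xᵢ−μ)²/2).
Σ(xᵢ−μ)² = (-0.80)² + (0.63)² + (0.65)² + (-0.51)² + (0.18)² + (-0.05)² + (0.54)² + (1.10)² + (-0.11)² + (0.54)² = 3.5597.
Posterior: Inv-Gamma(4.77 + 10/2, 17.39 + 3.5597/2) = Inv-Gamma(9.77, 19.16985).
Mode = β/(α+1) = 19.16985/10.77 = 1.7799.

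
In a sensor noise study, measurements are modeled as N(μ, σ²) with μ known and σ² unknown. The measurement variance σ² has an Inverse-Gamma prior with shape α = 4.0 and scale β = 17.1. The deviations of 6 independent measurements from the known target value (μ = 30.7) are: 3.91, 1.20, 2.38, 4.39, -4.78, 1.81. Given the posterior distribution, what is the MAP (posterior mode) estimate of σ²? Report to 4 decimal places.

With known mean μ and an Inverse-Gamma(α, β) prior on σ², the Normal likelihood is conjugate: posterior is Inv-Gamma(α + n/2, β + Σ(xᵢ−μ)²/2).
Σ(xᵢ−μ)² = (3.91)² + (1.20)² + (2.38)² + (4.39)² + (-4.78)² + (1.81)² = 67.7891.
Posterior: Inv-Gamma(4.0 + 6/2, 17.1 + 67.7891/2) = Inv-Gamma(7.00, 50.99455).
Mode = β/(α+1) = 50.99455/8.00 = 6.3743.

6.3743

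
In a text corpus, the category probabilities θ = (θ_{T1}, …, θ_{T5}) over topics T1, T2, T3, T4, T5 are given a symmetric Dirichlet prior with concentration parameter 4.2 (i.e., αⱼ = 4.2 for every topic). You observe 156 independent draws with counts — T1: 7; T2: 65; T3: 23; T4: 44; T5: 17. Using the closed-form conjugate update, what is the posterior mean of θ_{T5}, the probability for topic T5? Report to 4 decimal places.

0.1198

The Dirichlet prior is conjugate to the Multinomial likelihood: each posterior αⱼ = prior αⱼ + observed count nⱼ.
Posterior concentration: (11.2, 69.2, 27.2, 48.2, 21.2), total = 177.0.
E[θ_{T5}|data] = α_{T5}/Σα = 21.2/177.0 = 0.1198.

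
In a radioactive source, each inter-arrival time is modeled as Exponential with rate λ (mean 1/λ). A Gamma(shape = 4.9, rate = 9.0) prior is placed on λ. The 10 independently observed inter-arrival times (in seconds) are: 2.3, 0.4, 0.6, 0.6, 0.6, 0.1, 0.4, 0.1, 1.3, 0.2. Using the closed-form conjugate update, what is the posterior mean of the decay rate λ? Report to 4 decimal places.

0.9551

With a Gamma(shape α, rate β) prior on the exponential rate λ, the posterior after n observations with total T = Σxᵢ is Gamma(α+n, β+T).
Sum of observations T = 6.6 seconds; n = 10.
Posterior: Gamma(4.9+10, 9.0+6.6) = Gamma(14.9, 15.6).
Posterior mean of λ = α/β = 14.9/15.6 = 0.9551.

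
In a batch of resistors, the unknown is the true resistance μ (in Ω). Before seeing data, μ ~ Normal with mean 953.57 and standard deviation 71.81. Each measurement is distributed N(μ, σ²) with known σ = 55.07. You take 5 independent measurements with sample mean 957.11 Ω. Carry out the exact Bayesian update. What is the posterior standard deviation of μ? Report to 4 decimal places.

For Normal data with known variance σ², a Normal(μ₀, σ₀²) prior on μ is conjugate. Posterior precision = 1/σ₀² + n/σ²; posterior mean is the precision-weighted average of μ₀ and x̄.
σ₀² = 71.81² = 5156.6761, σ² = 55.07² = 3032.7049; σ² + n·σ₀² = 3032.7049 + 5·5156.6761 = 28816.0854.
Posterior precision = 1/σ₀² + n/σ² = 1/5156.6761 + 5/3032.7049 = (σ² + n·σ₀²)/(σ₀²σ²) = 28816.0854/(5156.6761·3032.7049); posterior variance σₙ² = σ₀²σ²/(σ² + n·σ₀²) = 5156.6761·3032.7049/28816.0854 = 542.706501.
Posterior SD = √σₙ² = √(5156.6761·3032.7049/28816.0854) = 23.2961.

23.2961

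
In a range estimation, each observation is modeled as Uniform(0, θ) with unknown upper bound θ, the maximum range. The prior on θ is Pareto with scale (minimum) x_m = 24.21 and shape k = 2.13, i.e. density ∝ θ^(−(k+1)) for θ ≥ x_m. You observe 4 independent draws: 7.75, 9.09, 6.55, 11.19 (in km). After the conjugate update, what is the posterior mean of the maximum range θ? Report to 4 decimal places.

A Pareto(scale x_m, shape k) prior on the upper bound θ of Uniform(0, θ) is conjugate: posterior is Pareto(max(x_m, max xᵢ), k + n).
Sample maximum = 11.19; prior scale x_m = 24.21 → posterior scale = max = 24.21.
Posterior shape = 2.13 + 4 = 6.13.
E[θ|data] = k·x_m/(k−1) = 6.13·24.21/5.13 = 28.9293.

28.9293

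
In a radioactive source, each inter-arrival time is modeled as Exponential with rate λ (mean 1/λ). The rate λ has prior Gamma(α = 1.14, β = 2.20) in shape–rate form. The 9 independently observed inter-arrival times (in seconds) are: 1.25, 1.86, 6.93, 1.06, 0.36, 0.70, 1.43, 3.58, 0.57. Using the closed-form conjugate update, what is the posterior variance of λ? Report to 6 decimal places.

0.025503

With a Gamma(shape α, rate β) prior on the exponential rate λ, the posterior after n observations with total T = Σxᵢ is Gamma(α+n, β+T).
Sum of observations T = 17.74 seconds; n = 9.
Posterior: Gamma(1.14+9, 2.20+17.74) = Gamma(10.14, 19.94).
Var = α/β² = 0.025503.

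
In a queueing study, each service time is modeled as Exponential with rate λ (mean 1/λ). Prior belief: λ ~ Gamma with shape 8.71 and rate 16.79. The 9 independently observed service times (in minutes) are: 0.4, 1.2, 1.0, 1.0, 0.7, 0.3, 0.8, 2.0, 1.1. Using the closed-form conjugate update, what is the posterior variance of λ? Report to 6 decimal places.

With a Gamma(shape α, rate β) prior on the exponential rate λ, the posterior after n observations with total T = Σxᵢ is Gamma(α+n, β+T).
Sum of observations T = 8.5 minutes; n = 9.
Posterior: Gamma(8.71+9, 16.79+8.5) = Gamma(17.71, 25.29).
Var = α/β² = 0.027690.

0.027690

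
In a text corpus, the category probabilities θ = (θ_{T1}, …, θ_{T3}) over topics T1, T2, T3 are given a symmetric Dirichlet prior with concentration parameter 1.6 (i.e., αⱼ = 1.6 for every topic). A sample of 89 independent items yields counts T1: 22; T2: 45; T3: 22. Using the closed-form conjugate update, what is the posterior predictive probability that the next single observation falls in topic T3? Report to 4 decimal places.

The Dirichlet prior is conjugate to the Multinomial likelihood: each posterior αⱼ = prior αⱼ + observed count nⱼ.
Posterior concentration: (23.6, 46.6, 23.6), total = 93.8.
P(next = T3 | data) = α_{T3}/Σα = 0.2516.

0.2516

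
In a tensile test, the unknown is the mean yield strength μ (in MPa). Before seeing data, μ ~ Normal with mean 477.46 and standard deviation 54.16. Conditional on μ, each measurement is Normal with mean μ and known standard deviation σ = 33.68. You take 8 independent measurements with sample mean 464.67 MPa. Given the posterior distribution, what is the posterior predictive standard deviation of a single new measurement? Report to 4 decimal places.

35.6314

For Normal data with known variance σ², a Normal(μ₀, σ₀²) prior on μ is conjugate. Posterior precision = 1/σ₀² + n/σ²; posterior mean is the precision-weighted average of μ₀ and x̄.
σ₀² = 54.16² = 2933.3056, σ² = 33.68² = 1134.3424; σ² + n·σ₀² = 1134.3424 + 8·2933.3056 = 24600.7872.
Posterior precision = 1/σ₀² + n/σ² = 1/2933.3056 + 8/1134.3424 = (σ² + n·σ₀²)/(σ₀²σ²) = 24600.7872/(2933.3056·1134.3424); posterior variance σₙ² = σ₀²σ²/(σ² + n·σ₀²) = 2933.3056·1134.3424/24600.7872 = 135.254733.
Predictive variance for one new observation = σₙ² + σ² = 2933.3056·1134.3424/24600.7872 + 1134.3424 = σ²·(σ₀² + 24600.7872)/24600.7872 = 1134.3424·27534.0928/24600.7872 = 1269.597133; SD = √(1134.3424·27534.0928/24600.7872) = 35.6314.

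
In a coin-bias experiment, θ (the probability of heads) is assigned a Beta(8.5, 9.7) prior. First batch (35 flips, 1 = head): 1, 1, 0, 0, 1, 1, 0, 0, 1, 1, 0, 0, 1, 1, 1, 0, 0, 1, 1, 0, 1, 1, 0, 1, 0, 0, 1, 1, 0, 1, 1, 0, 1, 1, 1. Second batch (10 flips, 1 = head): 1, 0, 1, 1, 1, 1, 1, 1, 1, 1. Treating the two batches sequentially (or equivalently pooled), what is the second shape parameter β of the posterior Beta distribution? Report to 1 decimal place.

The Beta prior is conjugate to a Binomial/Bernoulli likelihood; the update adds successes to α and failures to β.
After batch 1: Beta(8.5+21, 9.7+14) = Beta(29.5, 23.7).
After batch 2: Beta(29.5+9, 23.7+1) = Beta(38.5, 24.7).
Posterior β = 24.7.

24.7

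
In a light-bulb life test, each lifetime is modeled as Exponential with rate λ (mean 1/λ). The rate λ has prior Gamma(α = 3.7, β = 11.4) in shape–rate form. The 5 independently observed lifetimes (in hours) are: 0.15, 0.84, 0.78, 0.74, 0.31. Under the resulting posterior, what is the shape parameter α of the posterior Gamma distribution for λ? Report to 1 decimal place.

With a Gamma(shape α, rate β) prior on the exponential rate λ, the posterior after n observations with total T = Σxᵢ is Gamma(α+n, β+T).
Sum of observations T = 2.82 hours; n = 5.
Posterior: Gamma(3.7+5, 11.4+2.82) = Gamma(8.7, 14.22).
Posterior α = 8.7.

8.7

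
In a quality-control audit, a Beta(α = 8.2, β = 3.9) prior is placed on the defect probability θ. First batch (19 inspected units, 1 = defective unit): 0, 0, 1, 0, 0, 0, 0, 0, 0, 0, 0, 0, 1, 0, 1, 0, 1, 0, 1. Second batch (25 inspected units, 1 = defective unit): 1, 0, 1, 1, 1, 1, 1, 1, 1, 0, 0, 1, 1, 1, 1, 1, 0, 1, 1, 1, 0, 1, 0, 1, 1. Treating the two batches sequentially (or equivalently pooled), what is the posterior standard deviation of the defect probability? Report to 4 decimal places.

0.0654

The Beta prior is conjugate to a Binomial/Bernoulli likelihood; the update adds successes to α and failures to β.
After batch 1: Beta(8.2+5, 3.9+14) = Beta(13.2, 17.9).
After batch 2: Beta(13.2+19, 17.9+6) = Beta(32.2, 23.9).
Var = αβ/((α+β)²(α+β+1)) = 32.2·23.9/(56.1²·57.1) = 0.00428245; SD = √0.00428245 = 0.0654.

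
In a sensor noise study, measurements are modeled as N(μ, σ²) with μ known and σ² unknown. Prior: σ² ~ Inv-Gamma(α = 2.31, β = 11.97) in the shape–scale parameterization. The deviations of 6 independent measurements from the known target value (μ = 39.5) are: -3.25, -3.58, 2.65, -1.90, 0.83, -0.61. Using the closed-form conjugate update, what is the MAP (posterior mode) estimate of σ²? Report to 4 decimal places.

4.6761

With known mean μ and an Inverse-Gamma(α, β) prior on σ², the Normal likelihood is conjugate: posterior is Inv-Gamma(α + n/2, β + Σ(xᵢ−μ)²/2).
Σ(xᵢ−μ)² = (-3.25)² + (-3.58)² + (2.65)² + (-1.90)² + (0.83)² + (-0.61)² = 35.0724.
Posterior: Inv-Gamma(2.31 + 6/2, 11.97 + 35.0724/2) = Inv-Gamma(5.31, 29.50620).
Mode = β/(α+1) = 29.50620/6.31 = 4.6761.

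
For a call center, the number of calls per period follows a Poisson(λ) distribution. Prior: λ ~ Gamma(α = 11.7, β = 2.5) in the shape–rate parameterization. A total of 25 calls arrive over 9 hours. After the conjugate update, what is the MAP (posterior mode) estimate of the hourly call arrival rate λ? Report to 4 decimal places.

With a Gamma(shape α, rate β) prior, the Poisson likelihood is conjugate: the posterior is Gamma(α + ΣXᵢ, β + n).
Posterior: Gamma(α+S, β+n) = Gamma(11.7+25, 2.5+9) = Gamma(36.7, 11.5).
Mode of Gamma(α,β) for α≥1 is (α−1)/β = 35.7/11.5 = 3.1043.

3.1043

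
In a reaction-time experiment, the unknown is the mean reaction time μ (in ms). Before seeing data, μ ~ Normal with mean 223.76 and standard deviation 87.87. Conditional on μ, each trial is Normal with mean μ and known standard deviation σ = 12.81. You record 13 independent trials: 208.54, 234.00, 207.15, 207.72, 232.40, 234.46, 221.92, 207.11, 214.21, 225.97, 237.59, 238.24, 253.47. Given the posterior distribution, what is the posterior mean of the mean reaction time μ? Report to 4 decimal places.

224.8275

For Normal data with known variance σ², a Normal(μ₀, σ₀²) prior on μ is conjugate. Posterior precision = 1/σ₀² + n/σ²; posterior mean is the precision-weighted average of μ₀ and x̄.
Σxᵢ = 208.54 + 234.00 + 207.15 + 207.72 + 232.40 + 234.46 + 221.92 + 207.11 + 214.21 + 225.97 + 237.59 + 238.24 + 253.47 = 2922.78, so n·x̄ = 2922.78.
σ₀² = 87.87² = 7721.1369, σ² = 12.81² = 164.0961; σ² + n·σ₀² = 164.0961 + 13·7721.1369 = 100538.8758.
Posterior mean = (μ₀/σ₀² + n·x̄/σ²)/(1/σ₀² + n/σ²) = (σ²·μ₀ + σ₀²·n·x̄)/(σ² + n·σ₀²) = (164.0961·223.76 + 7721.1369·2922.78)/100538.8758 = 22603902.651918/100538.8758 = 224.8275.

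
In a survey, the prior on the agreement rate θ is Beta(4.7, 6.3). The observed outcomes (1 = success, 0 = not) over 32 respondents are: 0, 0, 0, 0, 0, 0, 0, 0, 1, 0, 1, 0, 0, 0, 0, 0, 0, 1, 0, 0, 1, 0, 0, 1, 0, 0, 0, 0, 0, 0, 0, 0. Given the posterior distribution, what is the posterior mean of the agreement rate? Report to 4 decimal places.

The Beta prior is conjugate to a Binomial/Bernoulli likelihood; the update adds successes to α and failures to β.
Posterior: Beta(α+k, β+n−k) = Beta(4.7+5, 6.3+27) = Beta(9.7, 33.3).
Posterior mean = α/(α+β) = 9.7/43.0 = 0.2256.

0.2256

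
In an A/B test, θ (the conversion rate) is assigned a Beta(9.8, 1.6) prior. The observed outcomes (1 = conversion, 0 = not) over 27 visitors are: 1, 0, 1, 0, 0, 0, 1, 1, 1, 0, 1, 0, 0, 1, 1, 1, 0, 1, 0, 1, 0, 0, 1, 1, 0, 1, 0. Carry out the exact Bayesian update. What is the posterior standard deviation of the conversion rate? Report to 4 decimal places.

The Beta prior is conjugate to a Binomial/Bernoulli likelihood; the update adds successes to α and failures to β.
Posterior: Beta(α+k, β+n−k) = Beta(9.8+14, 1.6+13) = Beta(23.8, 14.6).
Var = αβ/((α+β)²(α+β+1)) = 23.8·14.6/(38.4²·39.4) = 0.00598096; SD = √0.00598096 = 0.0773.

0.0773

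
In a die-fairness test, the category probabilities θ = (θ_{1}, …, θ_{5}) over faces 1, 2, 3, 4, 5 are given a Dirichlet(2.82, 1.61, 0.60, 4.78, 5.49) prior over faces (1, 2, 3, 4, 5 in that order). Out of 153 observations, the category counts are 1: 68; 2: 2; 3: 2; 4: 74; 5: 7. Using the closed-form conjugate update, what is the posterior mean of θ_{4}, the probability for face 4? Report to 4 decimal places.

The Dirichlet prior is conjugate to the Multinomial likelihood: each posterior αⱼ = prior αⱼ + observed count nⱼ.
Posterior concentration: (70.82, 3.61, 2.60, 78.78, 12.49), total = 168.30.
E[θ_{4}|data] = α_{4}/Σα = 78.78/168.30 = 0.4681.

0.4681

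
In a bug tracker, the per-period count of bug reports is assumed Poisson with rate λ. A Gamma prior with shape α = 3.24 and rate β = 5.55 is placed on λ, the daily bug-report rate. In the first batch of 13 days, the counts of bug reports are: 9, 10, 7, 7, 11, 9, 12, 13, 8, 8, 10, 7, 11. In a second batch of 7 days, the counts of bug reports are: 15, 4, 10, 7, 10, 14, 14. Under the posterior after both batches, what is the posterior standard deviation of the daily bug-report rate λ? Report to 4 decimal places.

0.5525

With a Gamma(shape α, rate β) prior, the Poisson likelihood is conjugate: the posterior is Gamma(α + ΣXᵢ, β + n).
Batch 1: sum of counts S = 122 over n = 13 days.
After batch 1: Gamma(α+S, β+n) = Gamma(3.24+122, 5.55+13) = Gamma(125.24, 18.55).
Batch 2: sum of counts S = 74 over n = 7 days.
After batch 2: Gamma(α+S, β+n) = Gamma(125.24+74, 18.55+7) = Gamma(199.24, 25.55).
SD = √α/β = √199.24/25.55 = 0.5525.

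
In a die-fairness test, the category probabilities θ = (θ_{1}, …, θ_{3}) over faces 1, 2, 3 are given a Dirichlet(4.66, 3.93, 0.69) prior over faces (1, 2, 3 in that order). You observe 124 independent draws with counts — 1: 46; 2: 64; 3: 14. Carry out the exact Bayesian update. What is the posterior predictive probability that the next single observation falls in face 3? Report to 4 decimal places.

The Dirichlet prior is conjugate to the Multinomial likelihood: each posterior αⱼ = prior αⱼ + observed count nⱼ.
Posterior concentration: (50.66, 67.93, 14.69), total = 133.28.
P(next = 3 | data) = α_{3}/Σα = 0.1102.

0.1102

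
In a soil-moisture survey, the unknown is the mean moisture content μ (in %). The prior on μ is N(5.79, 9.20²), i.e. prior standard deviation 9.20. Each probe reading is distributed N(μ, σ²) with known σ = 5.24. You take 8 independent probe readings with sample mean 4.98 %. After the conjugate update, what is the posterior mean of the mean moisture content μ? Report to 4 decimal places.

For Normal data with known variance σ², a Normal(μ₀, σ₀²) prior on μ is conjugate. Posterior precision = 1/σ₀² + n/σ²; posterior mean is the precision-weighted average of μ₀ and x̄.
n·x̄ = 8·4.98 = 39.84.
σ₀² = 9.20² = 84.64, σ² = 5.24² = 27.4576; σ² + n·σ₀² = 27.4576 + 8·84.64 = 704.5776.
Posterior mean = (μ₀/σ₀² + n·x̄/σ²)/(1/σ₀² + n/σ²) = (σ²·μ₀ + σ₀²·n·x̄)/(σ² + n·σ₀²) = (27.4576·5.79 + 84.64·39.84)/704.5776 = 3531.037104/704.5776 = 5.0116.

5.0116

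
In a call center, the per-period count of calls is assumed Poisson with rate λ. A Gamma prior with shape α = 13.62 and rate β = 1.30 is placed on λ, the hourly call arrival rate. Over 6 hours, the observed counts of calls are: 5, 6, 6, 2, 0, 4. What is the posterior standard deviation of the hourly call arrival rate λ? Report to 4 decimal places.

0.8290

With a Gamma(shape α, rate β) prior, the Poisson likelihood is conjugate: the posterior is Gamma(α + ΣXᵢ, β + n).
Sum of counts S = 23 over n = 6 hours.
Posterior: Gamma(α+S, β+n) = Gamma(13.62+23, 1.30+6) = Gamma(36.62, 7.30).
SD = √α/β = √36.62/7.30 = 0.8290.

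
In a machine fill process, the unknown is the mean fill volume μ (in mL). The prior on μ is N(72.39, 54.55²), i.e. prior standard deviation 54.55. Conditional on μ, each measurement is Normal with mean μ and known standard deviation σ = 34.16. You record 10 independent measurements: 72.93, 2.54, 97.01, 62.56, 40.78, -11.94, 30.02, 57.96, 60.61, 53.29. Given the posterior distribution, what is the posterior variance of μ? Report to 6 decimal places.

112.287275

For Normal data with known variance σ², a Normal(μ₀, σ₀²) prior on μ is conjugate. Posterior precision = 1/σ₀² + n/σ²; posterior mean is the precision-weighted average of μ₀ and x̄.
σ₀² = 54.55² = 2975.7025, σ² = 34.16² = 1166.9056; σ² + n·σ₀² = 1166.9056 + 10·2975.7025 = 30923.9306.
Posterior precision = 1/σ₀² + n/σ² = 1/2975.7025 + 10/1166.9056 = (σ² + n·σ₀²)/(σ₀²σ²) = 30923.9306/(2975.7025·1166.9056); posterior variance σₙ² = σ₀²σ²/(σ² + n·σ₀²) = 2975.7025·1166.9056/30923.9306 = 112.287275.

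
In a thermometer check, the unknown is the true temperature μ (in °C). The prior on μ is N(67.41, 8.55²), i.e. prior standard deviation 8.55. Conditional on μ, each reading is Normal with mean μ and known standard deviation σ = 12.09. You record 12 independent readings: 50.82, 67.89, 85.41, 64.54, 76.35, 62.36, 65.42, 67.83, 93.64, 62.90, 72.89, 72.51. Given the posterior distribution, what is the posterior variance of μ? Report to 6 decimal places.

For Normal data with known variance σ², a Normal(μ₀, σ₀²) prior on μ is conjugate. Posterior precision = 1/σ₀² + n/σ²; posterior mean is the precision-weighted average of μ₀ and x̄.
σ₀² = 8.55² = 73.1025, σ² = 12.09² = 146.1681; σ² + n·σ₀² = 146.1681 + 12·73.1025 = 1023.3981.
Posterior precision = 1/σ₀² + n/σ² = 1/73.1025 + 12/146.1681 = (σ² + n·σ₀²)/(σ₀²σ²) = 1023.3981/(73.1025·146.1681); posterior variance σₙ² = σ₀²σ²/(σ² + n·σ₀²) = 73.1025·146.1681/1023.3981 = 10.440955.

10.440955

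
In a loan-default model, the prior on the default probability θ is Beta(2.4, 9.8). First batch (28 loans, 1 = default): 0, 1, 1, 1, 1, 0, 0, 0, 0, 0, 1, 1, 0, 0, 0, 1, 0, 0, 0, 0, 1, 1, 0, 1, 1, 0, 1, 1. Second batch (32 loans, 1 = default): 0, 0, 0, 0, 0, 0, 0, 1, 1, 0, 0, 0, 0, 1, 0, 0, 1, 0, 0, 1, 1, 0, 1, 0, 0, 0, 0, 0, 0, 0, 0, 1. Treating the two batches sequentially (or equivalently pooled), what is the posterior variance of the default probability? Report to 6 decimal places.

The Beta prior is conjugate to a Binomial/Bernoulli likelihood; the update adds successes to α and failures to β.
After batch 1: Beta(2.4+13, 9.8+15) = Beta(15.4, 24.8).
After batch 2: Beta(15.4+8, 24.8+24) = Beta(23.4, 48.8).
Var = αβ/((α+β)²(α+β+1)) = 23.4·48.8/(72.2²·73.2) = 0.002993.

0.002993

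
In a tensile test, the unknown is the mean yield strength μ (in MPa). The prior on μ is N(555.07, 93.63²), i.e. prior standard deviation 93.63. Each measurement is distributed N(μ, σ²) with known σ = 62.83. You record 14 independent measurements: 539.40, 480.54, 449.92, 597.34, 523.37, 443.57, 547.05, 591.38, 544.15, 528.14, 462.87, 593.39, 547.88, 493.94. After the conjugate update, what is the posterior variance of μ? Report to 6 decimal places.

273.185214

For Normal data with known variance σ², a Normal(μ₀, σ₀²) prior on μ is conjugate. Posterior precision = 1/σ₀² + n/σ²; posterior mean is the precision-weighted average of μ₀ and x̄.
σ₀² = 93.63² = 8766.5769, σ² = 62.83² = 3947.6089; σ² + n·σ₀² = 3947.6089 + 14·8766.5769 = 126679.6855.
Posterior precision = 1/σ₀² + n/σ² = 1/8766.5769 + 14/3947.6089 = (σ² + n·σ₀²)/(σ₀²σ²) = 126679.6855/(8766.5769·3947.6089); posterior variance σₙ² = σ₀²σ²/(σ² + n·σ₀²) = 8766.5769·3947.6089/126679.6855 = 273.185214.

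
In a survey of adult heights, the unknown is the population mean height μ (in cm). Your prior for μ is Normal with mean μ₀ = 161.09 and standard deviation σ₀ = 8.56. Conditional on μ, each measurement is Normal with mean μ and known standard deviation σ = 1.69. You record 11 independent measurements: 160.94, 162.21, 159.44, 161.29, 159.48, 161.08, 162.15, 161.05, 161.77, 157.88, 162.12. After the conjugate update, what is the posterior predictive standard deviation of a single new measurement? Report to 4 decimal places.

For Normal data with known variance σ², a Normal(μ₀, σ₀²) prior on μ is conjugate. Posterior precision = 1/σ₀² + n/σ²; posterior mean is the precision-weighted average of μ₀ and x̄.
σ₀² = 8.56² = 73.2736, σ² = 1.69² = 2.8561; σ² + n·σ₀² = 2.8561 + 11·73.2736 = 808.8657.
Posterior precision = 1/σ₀² + n/σ² = 1/73.2736 + 11/2.8561 = (σ² + n·σ₀²)/(σ₀²σ²) = 808.8657/(73.2736·2.8561); posterior variance σₙ² = σ₀²σ²/(σ² + n·σ₀²) = 73.2736·2.8561/808.8657 = 0.258729.
Predictive variance for one new observation = σₙ² + σ² = 73.2736·2.8561/808.8657 + 2.8561 = σ²·(σ₀² + 808.8657)/808.8657 = 2.8561·882.1393/808.8657 = 3.114829; SD = √(2.8561·882.1393/808.8657) = 1.7649.

1.7649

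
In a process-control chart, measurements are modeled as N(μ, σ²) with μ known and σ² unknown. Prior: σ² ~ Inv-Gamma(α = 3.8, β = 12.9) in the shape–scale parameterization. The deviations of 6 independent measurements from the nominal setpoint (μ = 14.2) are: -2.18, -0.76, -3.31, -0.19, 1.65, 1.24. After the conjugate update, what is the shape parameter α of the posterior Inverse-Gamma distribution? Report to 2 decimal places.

6.80

With known mean μ and an Inverse-Gamma(α, β) prior on σ², the Normal likelihood is conjugate: posterior is Inv-Gamma(α + n/2, β + Σ(xᵢ−μ)²/2).
Σ(xᵢ−μ)² = (-2.18)² + (-0.76)² + (-3.31)² + (-0.19)² + (1.65)² + (1.24)² = 20.5823.
Posterior: Inv-Gamma(3.8 + 6/2, 12.9 + 20.5823/2) = Inv-Gamma(6.80, 23.19115).
Posterior α = 6.80.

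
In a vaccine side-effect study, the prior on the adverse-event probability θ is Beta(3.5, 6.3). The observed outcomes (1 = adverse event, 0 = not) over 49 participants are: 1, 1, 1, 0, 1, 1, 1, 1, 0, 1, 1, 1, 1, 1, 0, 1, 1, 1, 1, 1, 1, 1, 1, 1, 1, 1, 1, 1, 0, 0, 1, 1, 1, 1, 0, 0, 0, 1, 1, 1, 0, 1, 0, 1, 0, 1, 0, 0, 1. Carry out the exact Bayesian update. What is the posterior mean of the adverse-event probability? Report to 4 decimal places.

The Beta prior is conjugate to a Binomial/Bernoulli likelihood; the update adds successes to α and failures to β.
Posterior: Beta(α+k, β+n−k) = Beta(3.5+36, 6.3+13) = Beta(39.5, 19.3).
Posterior mean = α/(α+β) = 39.5/58.8 = 0.6718.

0.6718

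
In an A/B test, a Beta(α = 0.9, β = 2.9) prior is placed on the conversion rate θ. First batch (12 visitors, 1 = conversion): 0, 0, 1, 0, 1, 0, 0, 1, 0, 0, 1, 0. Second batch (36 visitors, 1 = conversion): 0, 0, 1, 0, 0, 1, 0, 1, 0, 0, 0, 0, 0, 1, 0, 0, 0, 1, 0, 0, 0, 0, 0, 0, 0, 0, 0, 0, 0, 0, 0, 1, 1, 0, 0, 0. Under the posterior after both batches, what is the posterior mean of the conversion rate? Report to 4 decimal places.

0.2297

The Beta prior is conjugate to a Binomial/Bernoulli likelihood; the update adds successes to α and failures to β.
After batch 1: Beta(0.9+4, 2.9+8) = Beta(4.9, 10.9).
After batch 2: Beta(4.9+7, 10.9+29) = Beta(11.9, 39.9).
Posterior mean = α/(α+β) = 11.9/51.8 = 0.2297.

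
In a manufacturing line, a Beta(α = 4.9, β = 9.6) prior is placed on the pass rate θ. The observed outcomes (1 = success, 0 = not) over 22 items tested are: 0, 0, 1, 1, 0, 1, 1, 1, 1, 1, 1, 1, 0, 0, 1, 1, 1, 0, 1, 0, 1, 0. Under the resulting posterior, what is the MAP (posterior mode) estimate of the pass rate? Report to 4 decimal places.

0.5188

The Beta prior is conjugate to a Binomial/Bernoulli likelihood; the update adds successes to α and failures to β.
Posterior: Beta(α+k, β+n−k) = Beta(4.9+14, 9.6+8) = Beta(18.9, 17.6).
Mode of Beta(a,b) for a,b>1 is (a−1)/(a+b−2) = 17.9/34.5 = 0.5188.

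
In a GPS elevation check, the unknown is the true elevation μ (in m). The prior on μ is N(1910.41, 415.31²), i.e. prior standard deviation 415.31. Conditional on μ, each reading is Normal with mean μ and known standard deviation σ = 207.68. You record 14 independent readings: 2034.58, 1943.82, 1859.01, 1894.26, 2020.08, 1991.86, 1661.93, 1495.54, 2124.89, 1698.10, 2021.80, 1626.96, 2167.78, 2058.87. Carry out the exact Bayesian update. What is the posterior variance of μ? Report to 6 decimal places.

For Normal data with known variance σ², a Normal(μ₀, σ₀²) prior on μ is conjugate. Posterior precision = 1/σ₀² + n/σ²; posterior mean is the precision-weighted average of μ₀ and x̄.
σ₀² = 415.31² = 172482.3961, σ² = 207.68² = 43130.9824; σ² + n·σ₀² = 43130.9824 + 14·172482.3961 = 2457884.5278.
Posterior precision = 1/σ₀² + n/σ² = 1/172482.3961 + 14/43130.9824 = (σ² + n·σ₀²)/(σ₀²σ²) = 2457884.5278/(172482.3961·43130.9824); posterior variance σₙ² = σ₀²σ²/(σ² + n·σ₀²) = 172482.3961·43130.9824/2457884.5278 = 3026.722821.

3026.722821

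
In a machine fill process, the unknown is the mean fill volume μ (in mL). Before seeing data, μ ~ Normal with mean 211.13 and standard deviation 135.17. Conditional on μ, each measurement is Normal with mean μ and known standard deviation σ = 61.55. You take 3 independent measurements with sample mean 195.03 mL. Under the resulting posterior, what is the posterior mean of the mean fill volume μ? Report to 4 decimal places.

196.0708

For Normal data with known variance σ², a Normal(μ₀, σ₀²) prior on μ is conjugate. Posterior precision = 1/σ₀² + n/σ²; posterior mean is the precision-weighted average of μ₀ and x̄.
n·x̄ = 3·195.03 = 585.09.
σ₀² = 135.17² = 18270.9289, σ² = 61.55² = 3788.4025; σ² + n·σ₀² = 3788.4025 + 3·18270.9289 = 58601.1892.
Posterior mean = (μ₀/σ₀² + n·x̄/σ²)/(1/σ₀² + n/σ²) = (σ²·μ₀ + σ₀²·n·x̄)/(σ² + n·σ₀²) = (3788.4025·211.13 + 18270.9289·585.09)/58601.1892 = 11489983.209926/58601.1892 = 196.0708.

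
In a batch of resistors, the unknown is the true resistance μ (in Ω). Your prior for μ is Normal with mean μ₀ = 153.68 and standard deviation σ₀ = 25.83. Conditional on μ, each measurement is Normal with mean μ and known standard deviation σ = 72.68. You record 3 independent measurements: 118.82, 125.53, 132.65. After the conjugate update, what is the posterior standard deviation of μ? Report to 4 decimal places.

21.9966

For Normal data with known variance σ², a Normal(μ₀, σ₀²) prior on μ is conjugate. Posterior precision = 1/σ₀² + n/σ²; posterior mean is the precision-weighted average of μ₀ and x̄.
σ₀² = 25.83² = 667.1889, σ² = 72.68² = 5282.3824; σ² + n·σ₀² = 5282.3824 + 3·667.1889 = 7283.9491.
Posterior precision = 1/σ₀² + n/σ² = 1/667.1889 + 3/5282.3824 = (σ² + n·σ₀²)/(σ₀²σ²) = 7283.9491/(667.1889·5282.3824); posterior variance σₙ² = σ₀²σ²/(σ² + n·σ₀²) = 667.1889·5282.3824/7283.9491 = 483.851116.
Posterior SD = √σₙ² = √(667.1889·5282.3824/7283.9491) = 21.9966.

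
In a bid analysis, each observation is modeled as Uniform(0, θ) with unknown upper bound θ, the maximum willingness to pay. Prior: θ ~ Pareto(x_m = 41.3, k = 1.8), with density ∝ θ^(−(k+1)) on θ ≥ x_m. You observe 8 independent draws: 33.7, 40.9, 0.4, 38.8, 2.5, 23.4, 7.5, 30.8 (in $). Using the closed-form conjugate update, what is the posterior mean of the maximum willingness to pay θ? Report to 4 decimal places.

45.9932

A Pareto(scale x_m, shape k) prior on the upper bound θ of Uniform(0, θ) is conjugate: posterior is Pareto(max(x_m, max xᵢ), k + n).
Sample maximum = 40.9; prior scale x_m = 41.3 → posterior scale = max = 41.3.
Posterior shape = 1.8 + 8 = 9.8.
E[θ|data] = k·x_m/(k−1) = 9.8·41.3/8.8 = 45.9932.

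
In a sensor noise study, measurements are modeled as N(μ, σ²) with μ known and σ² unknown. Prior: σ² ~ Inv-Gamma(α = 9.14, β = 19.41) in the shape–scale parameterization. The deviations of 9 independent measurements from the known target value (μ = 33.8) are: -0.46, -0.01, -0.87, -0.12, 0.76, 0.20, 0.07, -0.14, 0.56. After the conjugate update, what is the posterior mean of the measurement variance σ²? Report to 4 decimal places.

1.6123

With known mean μ and an Inverse-Gamma(α, β) prior on σ², the Normal likelihood is conjugate: posterior is Inv-Gamma(α + n/2, β + Σ(xᵢ−μ)²/2).
Σ(xᵢ−μ)² = (-0.46)² + (-0.01)² + (-0.87)² + (-0.12)² + (0.76)² + (0.20)² + (0.07)² + (-0.14)² + (0.56)² = 1.9387.
Posterior: Inv-Gamma(9.14 + 9/2, 19.41 + 1.9387/2) = Inv-Gamma(13.64, 20.37935).
E[σ²|data] = β/(α−1) = 20.37935/12.64 = 1.6123.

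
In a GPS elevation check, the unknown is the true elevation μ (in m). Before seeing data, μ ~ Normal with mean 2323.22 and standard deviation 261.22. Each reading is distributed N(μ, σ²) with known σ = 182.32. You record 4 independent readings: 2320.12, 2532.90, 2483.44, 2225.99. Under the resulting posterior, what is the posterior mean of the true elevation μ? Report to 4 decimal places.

For Normal data with known variance σ², a Normal(μ₀, σ₀²) prior on μ is conjugate. Posterior precision = 1/σ₀² + n/σ²; posterior mean is the precision-weighted average of μ₀ and x̄.
Σxᵢ = 2320.12 + 2532.90 + 2483.44 + 2225.99 = 9562.45, so n·x̄ = 9562.45.
σ₀² = 261.22² = 68235.8884, σ² = 182.32² = 33240.5824; σ² + n·σ₀² = 33240.5824 + 4·68235.8884 = 306184.136.
Posterior mean = (μ₀/σ₀² + n·x̄/σ²)/(1/σ₀² + n/σ²) = (σ²·μ₀ + σ₀²·n·x̄)/(σ² + n·σ₀²) = (33240.5824·2323.22 + 68235.8884·9562.45)/306184.136 = 729727456.873908/306184.136 = 2383.2961.

2383.2961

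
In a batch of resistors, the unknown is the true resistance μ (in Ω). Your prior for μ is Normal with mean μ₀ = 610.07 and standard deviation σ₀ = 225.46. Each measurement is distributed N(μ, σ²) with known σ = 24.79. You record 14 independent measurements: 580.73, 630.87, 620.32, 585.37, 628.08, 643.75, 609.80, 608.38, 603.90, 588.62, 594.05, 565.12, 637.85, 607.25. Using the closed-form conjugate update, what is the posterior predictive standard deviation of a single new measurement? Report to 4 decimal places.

For Normal data with known variance σ², a Normal(μ₀, σ₀²) prior on μ is conjugate. Posterior precision = 1/σ₀² + n/σ²; posterior mean is the precision-weighted average of μ₀ and x̄.
σ₀² = 225.46² = 50832.2116, σ² = 24.79² = 614.5441; σ² + n·σ₀² = 614.5441 + 14·50832.2116 = 712265.5065.
Posterior precision = 1/σ₀² + n/σ² = 1/50832.2116 + 14/614.5441 = (σ² + n·σ₀²)/(σ₀²σ²) = 712265.5065/(50832.2116·614.5441); posterior variance σₙ² = σ₀²σ²/(σ² + n·σ₀²) = 50832.2116·614.5441/712265.5065 = 43.858134.
Predictive variance for one new observation = σₙ² + σ² = 50832.2116·614.5441/712265.5065 + 614.5441 = σ²·(σ₀² + 712265.5065)/712265.5065 = 614.5441·763097.7181/712265.5065 = 658.402234; SD = √(614.5441·763097.7181/712265.5065) = 25.6593.

25.6593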